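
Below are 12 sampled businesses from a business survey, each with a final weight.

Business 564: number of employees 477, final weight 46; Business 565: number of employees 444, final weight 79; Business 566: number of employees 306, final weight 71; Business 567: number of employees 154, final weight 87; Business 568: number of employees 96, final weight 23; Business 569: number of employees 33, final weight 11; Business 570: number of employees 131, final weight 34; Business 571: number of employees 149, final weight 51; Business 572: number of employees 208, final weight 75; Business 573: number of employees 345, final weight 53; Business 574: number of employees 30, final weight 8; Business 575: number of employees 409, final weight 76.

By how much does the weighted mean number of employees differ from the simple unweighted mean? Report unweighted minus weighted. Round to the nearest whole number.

Unweighted sum = 477 + 444 + 306 + 154 + 96 + 33 + 131 + 149 + 208 + 345 + 30 + 409 = 2782
Unweighted mean = 2782 / 12 = 231.83333
Weighted sum = 477×46 + 444×79 + 306×71 + 154×87 + 96×23 + 33×11 + 131×34 + 149×51 + 208×75 + 345×53 + 30×8 + 409×76
  = 21942 + 35076 + 21726 + 13398 + 2208 + 363 + 4454 + 7599 + 15600 + 18285 + 240 + 31084 = 171975
Sum of weights = 46 + 79 + 71 + 87 + 23 + 11 + 34 + 51 + 75 + 53 + 8 + 76 = 614
Weighted mean = 171975 / 614 = 280.08958
Difference (unweighted minus weighted) = -48.256243

-48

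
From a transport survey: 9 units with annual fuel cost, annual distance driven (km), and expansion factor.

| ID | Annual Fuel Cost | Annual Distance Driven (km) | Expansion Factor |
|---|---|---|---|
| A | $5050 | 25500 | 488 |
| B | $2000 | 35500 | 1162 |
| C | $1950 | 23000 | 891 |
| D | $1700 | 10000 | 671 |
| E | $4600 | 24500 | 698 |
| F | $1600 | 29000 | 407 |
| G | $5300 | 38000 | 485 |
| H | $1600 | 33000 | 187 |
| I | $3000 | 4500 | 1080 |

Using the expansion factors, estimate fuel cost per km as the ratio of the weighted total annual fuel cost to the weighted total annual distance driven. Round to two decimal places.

0.13

Σ wᵢ·y = 5050×488 + 2000×1162 + 1950×891 + 1700×671 + 4600×698 + 1600×407 + 5300×485 + 1600×187 + 3000×1080
  = 2464400 + 2324000 + 1737450 + 1140700 + 3210800 + 651200 + 2570500 + 299200 + 3240000 = 17638250
Σ wᵢ·x = 139263000
Ratio = 17638250 / 139263000 = 0.12665424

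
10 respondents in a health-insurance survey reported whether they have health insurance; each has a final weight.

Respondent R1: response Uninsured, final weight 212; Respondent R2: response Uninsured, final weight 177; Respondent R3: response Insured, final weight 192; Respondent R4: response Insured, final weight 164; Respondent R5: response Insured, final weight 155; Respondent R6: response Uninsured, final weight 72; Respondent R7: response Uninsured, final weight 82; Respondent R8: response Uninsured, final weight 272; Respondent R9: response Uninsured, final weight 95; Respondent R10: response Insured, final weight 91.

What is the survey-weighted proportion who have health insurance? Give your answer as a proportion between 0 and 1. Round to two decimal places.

Sum of weights for 'Insured' = 192 + 164 + 155 + 91 = 602
Total weight = 212 + 177 + 192 + 164 + 155 + 72 + 82 + 272 + 95 + 91 = 1512
Weighted proportion = 602 / 1512 = 0.39814815

0.40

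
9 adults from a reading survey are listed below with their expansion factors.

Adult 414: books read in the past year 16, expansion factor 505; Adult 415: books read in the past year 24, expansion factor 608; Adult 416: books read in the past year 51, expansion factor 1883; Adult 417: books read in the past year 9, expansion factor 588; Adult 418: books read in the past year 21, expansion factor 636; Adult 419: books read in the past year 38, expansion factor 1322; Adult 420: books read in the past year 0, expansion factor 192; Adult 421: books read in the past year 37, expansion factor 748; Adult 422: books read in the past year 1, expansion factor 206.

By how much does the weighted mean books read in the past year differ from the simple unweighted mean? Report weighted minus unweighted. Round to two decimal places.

Unweighted sum = 197
Unweighted mean = 197 / 9 = 21.888889
Weighted sum = 16×505 + 24×608 + 51×1883 + 9×588 + 21×636 + 38×1322 + 0×192 + 37×748 + 1×206
  = 215471
Sum of weights = 505 + 608 + 1883 + 588 + 636 + 1322 + 192 + 748 + 206 = 6688
Weighted mean = 215471 / 6688 = 32.217554
Difference (weighted minus unweighted) = 10.328665

10.33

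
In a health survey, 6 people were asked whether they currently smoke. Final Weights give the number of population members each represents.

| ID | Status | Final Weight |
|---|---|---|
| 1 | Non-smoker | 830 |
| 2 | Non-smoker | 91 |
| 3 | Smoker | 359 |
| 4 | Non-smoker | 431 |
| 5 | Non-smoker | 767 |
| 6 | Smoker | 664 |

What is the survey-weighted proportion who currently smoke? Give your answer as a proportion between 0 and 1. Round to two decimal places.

0.33

Sum of weights for 'Smoker' = 359 + 664 = 1023
Total weight = 830 + 91 + 359 + 431 + 767 + 664 = 3142
Weighted proportion = 1023 / 3142 = 0.3255888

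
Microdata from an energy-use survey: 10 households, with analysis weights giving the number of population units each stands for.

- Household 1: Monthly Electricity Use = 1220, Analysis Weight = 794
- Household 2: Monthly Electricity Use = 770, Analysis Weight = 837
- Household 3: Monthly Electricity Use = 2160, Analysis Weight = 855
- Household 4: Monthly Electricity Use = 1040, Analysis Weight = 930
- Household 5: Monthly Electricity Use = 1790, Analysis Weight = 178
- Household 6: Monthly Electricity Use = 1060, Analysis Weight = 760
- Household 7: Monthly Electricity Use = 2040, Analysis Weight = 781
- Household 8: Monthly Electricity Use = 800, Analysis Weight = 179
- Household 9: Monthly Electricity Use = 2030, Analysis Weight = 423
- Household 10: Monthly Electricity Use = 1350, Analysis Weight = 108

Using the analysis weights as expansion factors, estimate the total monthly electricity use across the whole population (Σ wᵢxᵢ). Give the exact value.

8292320

Weighted total = 1220×794 + 770×837 + 2160×855 + 1040×930 + 1790×178 + 1060×760 + 2040×781 + 800×179 + 2030×423 + 1350×108
  = 968680 + 644490 + 1846800 + 967200 + 318620 + 805600 + 1593240 + 143200 + 858690 + 145800 = 8292320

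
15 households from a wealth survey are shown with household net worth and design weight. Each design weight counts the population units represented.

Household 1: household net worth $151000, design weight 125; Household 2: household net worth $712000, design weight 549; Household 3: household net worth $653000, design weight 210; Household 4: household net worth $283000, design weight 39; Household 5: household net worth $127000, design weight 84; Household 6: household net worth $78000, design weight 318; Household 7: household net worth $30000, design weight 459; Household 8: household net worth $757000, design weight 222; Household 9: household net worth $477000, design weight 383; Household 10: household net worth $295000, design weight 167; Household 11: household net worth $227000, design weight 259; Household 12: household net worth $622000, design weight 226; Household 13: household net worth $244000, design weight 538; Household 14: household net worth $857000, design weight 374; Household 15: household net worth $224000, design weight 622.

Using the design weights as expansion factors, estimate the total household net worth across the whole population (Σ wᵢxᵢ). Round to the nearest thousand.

Weighted total = 1797665000

1797665000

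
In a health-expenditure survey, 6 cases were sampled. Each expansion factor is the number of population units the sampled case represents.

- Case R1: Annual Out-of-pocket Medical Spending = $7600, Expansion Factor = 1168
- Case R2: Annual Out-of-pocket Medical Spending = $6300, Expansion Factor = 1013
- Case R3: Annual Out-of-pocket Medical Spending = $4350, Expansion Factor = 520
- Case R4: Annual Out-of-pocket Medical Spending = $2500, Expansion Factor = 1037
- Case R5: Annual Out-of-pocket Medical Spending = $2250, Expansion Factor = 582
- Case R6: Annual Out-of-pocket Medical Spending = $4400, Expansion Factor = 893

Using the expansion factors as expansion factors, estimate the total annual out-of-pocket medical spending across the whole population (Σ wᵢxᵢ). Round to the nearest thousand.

Weighted total = 7600×1168 + 6300×1013 + 4350×520 + 2500×1037 + 2250×582 + 4400×893
  = 8876800 + 6381900 + 2262000 + 2592500 + 1309500 + 3929200 = 25351900

25352000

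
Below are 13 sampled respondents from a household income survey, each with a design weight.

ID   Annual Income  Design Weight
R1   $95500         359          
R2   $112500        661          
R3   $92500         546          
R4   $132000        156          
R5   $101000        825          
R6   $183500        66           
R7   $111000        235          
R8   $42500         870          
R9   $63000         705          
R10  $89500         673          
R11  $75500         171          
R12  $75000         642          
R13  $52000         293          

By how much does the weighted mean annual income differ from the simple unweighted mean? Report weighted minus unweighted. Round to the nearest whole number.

Unweighted sum = 1225500
Unweighted mean = 1225500 / 13 = 94269.231
Weighted sum = 519185000
Sum of weights = 6202
Weighted mean = 519185000 / 6202 = 83712.512
Difference (weighted minus unweighted) = -10556.719

-10557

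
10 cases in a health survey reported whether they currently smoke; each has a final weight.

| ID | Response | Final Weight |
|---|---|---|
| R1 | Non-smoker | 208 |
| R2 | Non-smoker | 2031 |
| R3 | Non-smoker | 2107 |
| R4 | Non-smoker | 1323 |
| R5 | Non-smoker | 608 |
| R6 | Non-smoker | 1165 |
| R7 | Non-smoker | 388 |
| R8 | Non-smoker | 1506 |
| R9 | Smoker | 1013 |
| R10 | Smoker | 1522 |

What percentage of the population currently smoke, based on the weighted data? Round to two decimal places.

21.35

Sum of weights for 'Smoker' = 1013 + 1522 = 2535
Total weight = 11871
Weighted proportion = 2535 / 11871 = 0.21354562 → 21.354562%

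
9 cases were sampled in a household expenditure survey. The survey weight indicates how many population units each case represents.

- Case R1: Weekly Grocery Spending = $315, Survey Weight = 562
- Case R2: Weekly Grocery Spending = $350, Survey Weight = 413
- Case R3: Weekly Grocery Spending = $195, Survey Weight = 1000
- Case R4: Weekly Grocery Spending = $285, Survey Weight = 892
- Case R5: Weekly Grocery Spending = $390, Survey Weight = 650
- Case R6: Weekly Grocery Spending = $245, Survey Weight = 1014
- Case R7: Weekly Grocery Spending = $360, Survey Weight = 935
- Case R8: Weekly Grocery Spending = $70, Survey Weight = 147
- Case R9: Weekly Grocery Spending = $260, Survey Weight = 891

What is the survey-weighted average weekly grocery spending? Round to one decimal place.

Weighted sum = 315×562 + 350×413 + 195×1000 + 285×892 + 390×650 + 245×1014 + 360×935 + 70×147 + 260×891
  = 177030 + 144550 + 195000 + 254220 + 253500 + 248430 + 336600 + 10290 + 231660 = 1851280
Sum of weights = 562 + 413 + 1000 + 892 + 650 + 1014 + 935 + 147 + 891 = 6504
Weighted mean = 1851280 / 6504 = 284.63715

284.6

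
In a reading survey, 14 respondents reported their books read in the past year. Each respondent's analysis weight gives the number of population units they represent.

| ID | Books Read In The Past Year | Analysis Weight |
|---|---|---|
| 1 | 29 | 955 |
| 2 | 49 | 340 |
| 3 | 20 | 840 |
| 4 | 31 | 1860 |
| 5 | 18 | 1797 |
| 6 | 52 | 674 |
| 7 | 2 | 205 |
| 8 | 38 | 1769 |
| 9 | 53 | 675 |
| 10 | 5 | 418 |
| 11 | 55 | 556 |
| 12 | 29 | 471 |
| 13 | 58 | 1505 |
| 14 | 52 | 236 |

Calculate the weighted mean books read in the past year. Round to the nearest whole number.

35

Weighted sum = 435507
Sum of weights = 12301
Weighted mean = 435507 / 12301 = 35.404195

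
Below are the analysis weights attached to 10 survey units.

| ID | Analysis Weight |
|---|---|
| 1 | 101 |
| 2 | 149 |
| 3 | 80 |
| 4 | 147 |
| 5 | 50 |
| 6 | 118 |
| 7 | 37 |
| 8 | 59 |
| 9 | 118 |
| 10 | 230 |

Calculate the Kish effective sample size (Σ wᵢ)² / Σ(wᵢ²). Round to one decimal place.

8.0

Σ wᵢ = 101 + 149 + 80 + 147 + 50 + 118 + 37 + 59 + 118 + 230 = 1089
Σ wᵢ² = 10201 + 22201 + 6400 + 21609 + 2500 + 13924 + 1369 + 3481 + 13924 + 52900 = 148509
n_eff = 1089² / 148509 = 1185921 / 148509 = 7.985516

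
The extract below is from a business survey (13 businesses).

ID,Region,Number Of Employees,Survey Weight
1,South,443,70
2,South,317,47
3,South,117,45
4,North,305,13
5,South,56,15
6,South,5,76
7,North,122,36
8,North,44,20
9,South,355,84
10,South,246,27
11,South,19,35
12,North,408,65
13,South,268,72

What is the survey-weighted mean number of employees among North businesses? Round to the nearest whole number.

North rows: 4, 7, 8, 12
Weighted sum = 305×13 + 122×36 + 44×20 + 408×65
  = 3965 + 4392 + 880 + 26520 = 35757
Sum of weights = 13 + 36 + 20 + 65 = 134
Weighted mean = 35757 / 134 = 266.84328

267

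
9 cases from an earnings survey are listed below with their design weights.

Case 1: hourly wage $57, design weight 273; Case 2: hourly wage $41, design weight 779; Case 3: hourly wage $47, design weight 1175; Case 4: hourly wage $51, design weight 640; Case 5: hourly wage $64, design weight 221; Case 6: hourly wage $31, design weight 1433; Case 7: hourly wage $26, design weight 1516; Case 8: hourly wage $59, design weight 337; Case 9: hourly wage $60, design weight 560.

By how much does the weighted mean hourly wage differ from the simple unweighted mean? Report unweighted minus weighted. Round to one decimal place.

Unweighted sum = 57 + 41 + 47 + 51 + 64 + 31 + 26 + 59 + 60 = 436
Unweighted mean = 436 / 9 = 48.444444
Weighted sum = 57×273 + 41×779 + 47×1175 + 51×640 + 64×221 + 31×1433 + 26×1516 + 59×337 + 60×560
  = 15561 + 31939 + 55225 + 32640 + 14144 + 44423 + 39416 + 19883 + 33600 = 286831
Sum of weights = 6934
Weighted mean = 286831 / 6934 = 41.365878
Difference (unweighted minus weighted) = 7.0785662

7.1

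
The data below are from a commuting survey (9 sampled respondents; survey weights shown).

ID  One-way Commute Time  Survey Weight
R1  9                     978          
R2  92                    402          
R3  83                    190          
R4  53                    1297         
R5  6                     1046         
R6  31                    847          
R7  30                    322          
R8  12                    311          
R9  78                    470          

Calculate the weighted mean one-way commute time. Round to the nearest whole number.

36

Weighted sum = 9×978 + 92×402 + 83×190 + 53×1297 + 6×1046 + 31×847 + 30×322 + 12×311 + 78×470
  = 8802 + 36984 + 15770 + 68741 + 6276 + 26257 + 9660 + 3732 + 36660 = 212882
Sum of weights = 978 + 402 + 190 + 1297 + 1046 + 847 + 322 + 311 + 470 = 5863
Weighted mean = 212882 / 5863 = 36.309398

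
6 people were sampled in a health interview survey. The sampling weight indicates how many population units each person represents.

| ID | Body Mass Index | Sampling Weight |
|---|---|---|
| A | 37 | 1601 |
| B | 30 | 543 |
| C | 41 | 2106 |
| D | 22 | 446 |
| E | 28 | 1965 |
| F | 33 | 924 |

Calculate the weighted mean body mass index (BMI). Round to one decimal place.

33.9

Weighted sum = 37×1601 + 30×543 + 41×2106 + 22×446 + 28×1965 + 33×924
  = 257197
Sum of weights = 7585
Weighted mean = 257197 / 7585 = 33.908635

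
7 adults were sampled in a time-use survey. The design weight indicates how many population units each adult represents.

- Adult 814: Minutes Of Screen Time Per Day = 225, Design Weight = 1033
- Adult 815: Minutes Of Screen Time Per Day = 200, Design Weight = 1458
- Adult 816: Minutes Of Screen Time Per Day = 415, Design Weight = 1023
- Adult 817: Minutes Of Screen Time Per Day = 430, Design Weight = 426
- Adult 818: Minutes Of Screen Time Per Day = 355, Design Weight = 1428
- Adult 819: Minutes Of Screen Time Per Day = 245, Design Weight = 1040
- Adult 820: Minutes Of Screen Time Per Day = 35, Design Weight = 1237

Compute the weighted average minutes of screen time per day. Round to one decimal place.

253.3

Weighted sum = 225×1033 + 200×1458 + 415×1023 + 430×426 + 355×1428 + 245×1040 + 35×1237
  = 232425 + 291600 + 424545 + 183180 + 506940 + 254800 + 43295 = 1936785
Sum of weights = 1033 + 1458 + 1023 + 426 + 1428 + 1040 + 1237 = 7645
Weighted mean = 1936785 / 7645 = 253.34009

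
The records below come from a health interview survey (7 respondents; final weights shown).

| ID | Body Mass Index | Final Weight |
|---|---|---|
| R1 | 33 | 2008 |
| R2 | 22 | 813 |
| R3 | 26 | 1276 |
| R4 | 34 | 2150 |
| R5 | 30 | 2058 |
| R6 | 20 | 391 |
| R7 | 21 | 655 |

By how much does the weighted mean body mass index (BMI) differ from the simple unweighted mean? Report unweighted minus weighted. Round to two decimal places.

Unweighted sum = 33 + 22 + 26 + 34 + 30 + 20 + 21 = 186
Unweighted mean = 186 / 7 = 26.571429
Weighted sum = 33×2008 + 22×813 + 26×1276 + 34×2150 + 30×2058 + 20×391 + 21×655
  = 273741
Sum of weights = 9351
Weighted mean = 273741 / 9351 = 29.273981
Difference (unweighted minus weighted) = -2.7025528

-2.70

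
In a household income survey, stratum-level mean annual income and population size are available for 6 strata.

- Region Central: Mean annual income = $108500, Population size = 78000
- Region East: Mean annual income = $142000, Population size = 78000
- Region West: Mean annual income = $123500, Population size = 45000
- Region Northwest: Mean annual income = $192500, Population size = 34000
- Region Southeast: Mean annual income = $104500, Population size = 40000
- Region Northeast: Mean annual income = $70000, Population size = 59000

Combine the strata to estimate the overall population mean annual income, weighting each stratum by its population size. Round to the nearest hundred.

119600

Σ Nₕ·x̄ₕ = 108500×78000 + 142000×78000 + 123500×45000 + 192500×34000 + 104500×40000 + 70000×59000
  = 8463000000 + 11076000000 + 5557500000 + 6545000000 + 4180000000 + 4130000000 = 39951500000
Σ Nₕ = 334000
Overall mean = 39951500000 / 334000 = 119615.27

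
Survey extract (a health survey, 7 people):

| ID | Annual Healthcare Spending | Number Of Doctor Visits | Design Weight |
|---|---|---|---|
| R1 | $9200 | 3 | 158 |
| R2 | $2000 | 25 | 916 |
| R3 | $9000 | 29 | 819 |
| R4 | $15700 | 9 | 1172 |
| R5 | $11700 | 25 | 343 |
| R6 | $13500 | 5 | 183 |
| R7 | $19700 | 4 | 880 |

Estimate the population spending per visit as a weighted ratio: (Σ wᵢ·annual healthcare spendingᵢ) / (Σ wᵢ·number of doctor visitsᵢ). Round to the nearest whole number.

748

Σ wᵢ·y = 9200×158 + 2000×916 + 9000×819 + 15700×1172 + 11700×343 + 13500×183 + 19700×880
  = 1453600 + 1832000 + 7371000 + 18400400 + 4013100 + 2470500 + 17336000 = 52876600
Σ wᵢ·x = 3×158 + 25×916 + 29×819 + 9×1172 + 25×343 + 5×183 + 4×880
  = 474 + 22900 + 23751 + 10548 + 8575 + 915 + 3520 = 70683
Ratio = 52876600 / 70683 = 748.08087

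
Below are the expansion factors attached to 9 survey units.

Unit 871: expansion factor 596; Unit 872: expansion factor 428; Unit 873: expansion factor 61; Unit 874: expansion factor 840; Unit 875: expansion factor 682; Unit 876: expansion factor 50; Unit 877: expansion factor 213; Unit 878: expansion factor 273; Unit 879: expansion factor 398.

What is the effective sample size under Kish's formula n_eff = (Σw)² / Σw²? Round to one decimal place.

Σ wᵢ = 3541
Σ wᵢ² = 355216 + 183184 + 3721 + 705600 + 465124 + 2500 + 45369 + 74529 + 158404 = 1993647
n_eff = 3541² / 1993647 = 12538681 / 1993647 = 6.2893185

6.3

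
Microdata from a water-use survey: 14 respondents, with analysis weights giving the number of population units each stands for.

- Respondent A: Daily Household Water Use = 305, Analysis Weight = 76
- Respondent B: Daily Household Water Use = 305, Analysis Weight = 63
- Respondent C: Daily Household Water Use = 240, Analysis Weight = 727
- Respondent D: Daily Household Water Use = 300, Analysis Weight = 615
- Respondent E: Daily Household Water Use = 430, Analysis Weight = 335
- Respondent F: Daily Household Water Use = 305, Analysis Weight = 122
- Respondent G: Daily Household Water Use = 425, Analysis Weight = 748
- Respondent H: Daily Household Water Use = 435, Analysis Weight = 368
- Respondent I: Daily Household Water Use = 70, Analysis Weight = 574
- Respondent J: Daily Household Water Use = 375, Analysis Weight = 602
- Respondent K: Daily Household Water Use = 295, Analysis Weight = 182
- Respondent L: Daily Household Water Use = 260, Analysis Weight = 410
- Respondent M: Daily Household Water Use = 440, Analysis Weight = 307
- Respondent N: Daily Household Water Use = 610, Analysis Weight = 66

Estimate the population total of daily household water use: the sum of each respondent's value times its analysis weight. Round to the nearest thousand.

Weighted total = 1662175

1662000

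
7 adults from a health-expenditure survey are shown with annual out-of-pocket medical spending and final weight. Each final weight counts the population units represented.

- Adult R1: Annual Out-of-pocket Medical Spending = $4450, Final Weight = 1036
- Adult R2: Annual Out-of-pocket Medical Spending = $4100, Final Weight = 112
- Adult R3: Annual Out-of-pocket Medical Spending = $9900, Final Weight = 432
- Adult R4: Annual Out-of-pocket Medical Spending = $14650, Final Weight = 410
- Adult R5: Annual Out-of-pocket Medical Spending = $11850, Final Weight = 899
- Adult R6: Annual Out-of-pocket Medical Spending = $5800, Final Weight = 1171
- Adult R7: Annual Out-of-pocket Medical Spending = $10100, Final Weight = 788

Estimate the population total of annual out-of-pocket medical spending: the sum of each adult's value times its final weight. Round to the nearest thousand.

40756000

Weighted total = 4450×1036 + 4100×112 + 9900×432 + 14650×410 + 11850×899 + 5800×1171 + 10100×788
  = 4610200 + 459200 + 4276800 + 6006500 + 10653150 + 6791800 + 7958800 = 40756450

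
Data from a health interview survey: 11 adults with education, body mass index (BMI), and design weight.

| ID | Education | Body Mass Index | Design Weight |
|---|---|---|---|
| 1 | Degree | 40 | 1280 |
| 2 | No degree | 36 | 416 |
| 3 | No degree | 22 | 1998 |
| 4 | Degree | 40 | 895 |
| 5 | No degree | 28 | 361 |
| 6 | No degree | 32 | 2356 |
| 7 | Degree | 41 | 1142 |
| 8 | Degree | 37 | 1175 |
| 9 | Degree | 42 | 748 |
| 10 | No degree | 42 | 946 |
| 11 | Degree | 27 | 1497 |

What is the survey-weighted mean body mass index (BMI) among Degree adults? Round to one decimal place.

37.0

Degree rows: 1, 4, 7, 8, 9, 11
Weighted sum = 249132
Sum of weights = 1280 + 895 + 1142 + 1175 + 748 + 1497 = 6737
Weighted mean = 249132 / 6737 = 36.979665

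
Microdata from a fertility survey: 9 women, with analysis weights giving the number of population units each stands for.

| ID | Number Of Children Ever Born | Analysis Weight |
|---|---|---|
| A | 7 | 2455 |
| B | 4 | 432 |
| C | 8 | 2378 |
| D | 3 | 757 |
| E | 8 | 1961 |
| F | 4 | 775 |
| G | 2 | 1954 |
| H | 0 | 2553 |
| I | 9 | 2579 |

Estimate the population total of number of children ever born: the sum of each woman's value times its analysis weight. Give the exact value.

Weighted total = 7×2455 + 4×432 + 8×2378 + 3×757 + 8×1961 + 4×775 + 2×1954 + 0×2553 + 9×2579
  = 17185 + 1728 + 19024 + 2271 + 15688 + 3100 + 3908 + 0 + 23211 = 86115

86115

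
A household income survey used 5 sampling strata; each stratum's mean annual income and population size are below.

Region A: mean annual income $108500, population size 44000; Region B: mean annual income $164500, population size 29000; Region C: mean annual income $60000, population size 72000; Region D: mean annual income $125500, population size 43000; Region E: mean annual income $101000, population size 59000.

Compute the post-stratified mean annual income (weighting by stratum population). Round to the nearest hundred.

Σ Nₕ·x̄ₕ = 25220000000
Σ Nₕ = 44000 + 29000 + 72000 + 43000 + 59000 = 247000
Overall mean = 25220000000 / 247000 = 102105.26

102100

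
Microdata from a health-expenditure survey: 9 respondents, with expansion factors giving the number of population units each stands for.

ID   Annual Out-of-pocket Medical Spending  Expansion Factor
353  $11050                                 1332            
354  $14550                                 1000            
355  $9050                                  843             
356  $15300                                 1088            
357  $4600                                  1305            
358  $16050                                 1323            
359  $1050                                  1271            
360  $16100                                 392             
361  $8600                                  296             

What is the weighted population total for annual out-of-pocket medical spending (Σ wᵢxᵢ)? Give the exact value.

90972650

Weighted total = 11050×1332 + 14550×1000 + 9050×843 + 15300×1088 + 4600×1305 + 16050×1323 + 1050×1271 + 16100×392 + 8600×296
  = 14718600 + 14550000 + 7629150 + 16646400 + 6003000 + 21234150 + 1334550 + 6311200 + 2545600 = 90972650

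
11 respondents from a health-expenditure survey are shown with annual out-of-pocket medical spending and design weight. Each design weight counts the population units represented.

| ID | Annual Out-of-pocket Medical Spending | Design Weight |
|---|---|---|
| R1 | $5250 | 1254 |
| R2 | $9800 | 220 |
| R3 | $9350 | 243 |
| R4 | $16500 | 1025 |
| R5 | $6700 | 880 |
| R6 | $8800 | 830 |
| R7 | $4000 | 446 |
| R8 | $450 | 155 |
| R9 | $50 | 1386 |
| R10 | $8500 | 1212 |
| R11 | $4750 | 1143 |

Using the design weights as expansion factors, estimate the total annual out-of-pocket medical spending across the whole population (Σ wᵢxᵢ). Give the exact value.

Weighted total = 5250×1254 + 9800×220 + 9350×243 + 16500×1025 + 6700×880 + 8800×830 + 4000×446 + 450×155 + 50×1386 + 8500×1212 + 4750×1143
  = 6583500 + 2156000 + 2272050 + 16912500 + 5896000 + 7304000 + 1784000 + 69750 + 69300 + 10302000 + 5429250 = 58778350

58778350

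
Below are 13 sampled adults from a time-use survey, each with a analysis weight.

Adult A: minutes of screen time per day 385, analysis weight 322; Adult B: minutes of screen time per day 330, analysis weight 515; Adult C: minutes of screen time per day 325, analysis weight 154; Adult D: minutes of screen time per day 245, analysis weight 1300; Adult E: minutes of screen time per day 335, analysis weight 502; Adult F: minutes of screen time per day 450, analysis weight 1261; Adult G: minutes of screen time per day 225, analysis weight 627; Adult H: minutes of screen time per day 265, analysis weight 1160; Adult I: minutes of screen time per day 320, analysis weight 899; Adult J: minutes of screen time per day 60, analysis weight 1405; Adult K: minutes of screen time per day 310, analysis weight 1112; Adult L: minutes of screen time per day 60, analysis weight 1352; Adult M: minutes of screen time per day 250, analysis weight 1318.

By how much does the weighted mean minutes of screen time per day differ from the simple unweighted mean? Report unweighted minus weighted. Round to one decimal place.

Unweighted sum = 3560
Unweighted mean = 3560 / 13 = 273.84615
Weighted sum = 2973885
Sum of weights = 11927
Weighted mean = 2973885 / 11927 = 249.34057
Difference (unweighted minus weighted) = 24.505582

24.5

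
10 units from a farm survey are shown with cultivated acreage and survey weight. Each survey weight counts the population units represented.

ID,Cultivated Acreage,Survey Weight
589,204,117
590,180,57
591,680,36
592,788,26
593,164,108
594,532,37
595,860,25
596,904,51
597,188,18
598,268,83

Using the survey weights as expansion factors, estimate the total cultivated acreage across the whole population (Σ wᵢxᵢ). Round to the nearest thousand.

210000

Weighted total = 204×117 + 180×57 + 680×36 + 788×26 + 164×108 + 532×37 + 860×25 + 904×51 + 188×18 + 268×83
  = 23868 + 10260 + 24480 + 20488 + 17712 + 19684 + 21500 + 46104 + 3384 + 22244 = 209724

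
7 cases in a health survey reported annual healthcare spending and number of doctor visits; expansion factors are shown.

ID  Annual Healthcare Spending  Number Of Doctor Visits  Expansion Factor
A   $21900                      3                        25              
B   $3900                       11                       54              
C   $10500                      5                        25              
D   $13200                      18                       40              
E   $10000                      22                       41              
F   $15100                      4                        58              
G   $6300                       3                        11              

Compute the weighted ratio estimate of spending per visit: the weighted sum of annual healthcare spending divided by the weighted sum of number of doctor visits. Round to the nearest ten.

Σ wᵢ·y = 21900×25 + 3900×54 + 10500×25 + 13200×40 + 10000×41 + 15100×58 + 6300×11
  = 2903700
Σ wᵢ·x = 3×25 + 11×54 + 5×25 + 18×40 + 22×41 + 4×58 + 3×11
  = 2681
Ratio = 2903700 / 2681 = 1083.066

1080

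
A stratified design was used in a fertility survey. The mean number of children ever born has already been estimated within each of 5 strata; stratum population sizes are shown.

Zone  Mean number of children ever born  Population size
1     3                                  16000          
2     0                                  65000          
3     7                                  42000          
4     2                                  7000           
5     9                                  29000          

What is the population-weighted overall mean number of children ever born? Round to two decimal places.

3.88

Σ Nₕ·x̄ₕ = 3×16000 + 0×65000 + 7×42000 + 2×7000 + 9×29000
  = 48000 + 0 + 294000 + 14000 + 261000 = 617000
Σ Nₕ = 16000 + 65000 + 42000 + 7000 + 29000 = 159000
Overall mean = 617000 / 159000 = 3.8805031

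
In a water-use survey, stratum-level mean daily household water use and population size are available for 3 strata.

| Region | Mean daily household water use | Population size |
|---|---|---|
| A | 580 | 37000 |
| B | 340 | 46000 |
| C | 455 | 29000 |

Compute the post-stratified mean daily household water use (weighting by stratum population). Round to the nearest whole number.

449

Σ Nₕ·x̄ₕ = 580×37000 + 340×46000 + 455×29000
  = 21460000 + 15640000 + 13195000 = 50295000
Σ Nₕ = 37000 + 46000 + 29000 = 112000
Overall mean = 50295000 / 112000 = 449.0625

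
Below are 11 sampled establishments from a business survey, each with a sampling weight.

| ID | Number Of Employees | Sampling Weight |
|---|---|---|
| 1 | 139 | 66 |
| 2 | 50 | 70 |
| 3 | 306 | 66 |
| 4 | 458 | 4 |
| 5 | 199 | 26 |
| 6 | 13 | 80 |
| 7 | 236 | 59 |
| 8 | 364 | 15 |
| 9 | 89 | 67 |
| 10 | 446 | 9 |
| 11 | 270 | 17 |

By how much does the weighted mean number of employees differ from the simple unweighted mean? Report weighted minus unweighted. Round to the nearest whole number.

Unweighted sum = 139 + 50 + 306 + 458 + 199 + 13 + 236 + 364 + 89 + 446 + 270 = 2570
Unweighted mean = 2570 / 11 = 233.63636
Weighted sum = 139×66 + 50×70 + 306×66 + 458×4 + 199×26 + 13×80 + 236×59 + 364×15 + 89×67 + 446×9 + 270×17
  = 9174 + 3500 + 20196 + 1832 + 5174 + 1040 + 13924 + 5460 + 5963 + 4014 + 4590 = 74867
Sum of weights = 66 + 70 + 66 + 4 + 26 + 80 + 59 + 15 + 67 + 9 + 17 = 479
Weighted mean = 74867 / 479 = 156.29854
Difference (weighted minus unweighted) = -77.337825

-77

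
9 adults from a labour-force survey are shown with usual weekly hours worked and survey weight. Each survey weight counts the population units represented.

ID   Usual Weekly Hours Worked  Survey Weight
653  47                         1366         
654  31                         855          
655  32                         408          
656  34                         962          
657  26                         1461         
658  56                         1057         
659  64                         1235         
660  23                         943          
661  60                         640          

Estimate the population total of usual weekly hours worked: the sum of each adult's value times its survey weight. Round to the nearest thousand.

Weighted total = 47×1366 + 31×855 + 32×408 + 34×962 + 26×1461 + 56×1057 + 64×1235 + 23×943 + 60×640
  = 64202 + 26505 + 13056 + 32708 + 37986 + 59192 + 79040 + 21689 + 38400 = 372778

373000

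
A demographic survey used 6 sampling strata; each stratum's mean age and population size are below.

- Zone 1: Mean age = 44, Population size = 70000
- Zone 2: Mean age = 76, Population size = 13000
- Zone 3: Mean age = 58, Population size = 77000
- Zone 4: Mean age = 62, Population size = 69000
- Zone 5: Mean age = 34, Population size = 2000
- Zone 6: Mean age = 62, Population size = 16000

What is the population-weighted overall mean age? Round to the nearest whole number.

Σ Nₕ·x̄ₕ = 44×70000 + 76×13000 + 58×77000 + 62×69000 + 34×2000 + 62×16000
  = 13872000
Σ Nₕ = 247000
Overall mean = 13872000 / 247000 = 56.161943

56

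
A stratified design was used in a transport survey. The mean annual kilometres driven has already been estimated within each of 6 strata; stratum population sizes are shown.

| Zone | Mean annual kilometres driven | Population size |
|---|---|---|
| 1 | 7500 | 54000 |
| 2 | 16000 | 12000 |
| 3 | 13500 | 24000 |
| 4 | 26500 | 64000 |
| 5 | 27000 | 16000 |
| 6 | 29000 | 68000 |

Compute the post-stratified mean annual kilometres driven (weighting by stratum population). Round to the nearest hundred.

21100

Σ Nₕ·x̄ₕ = 7500×54000 + 16000×12000 + 13500×24000 + 26500×64000 + 27000×16000 + 29000×68000
  = 405000000 + 192000000 + 324000000 + 1696000000 + 432000000 + 1972000000 = 5021000000
Σ Nₕ = 238000
Overall mean = 5021000000 / 238000 = 21096.639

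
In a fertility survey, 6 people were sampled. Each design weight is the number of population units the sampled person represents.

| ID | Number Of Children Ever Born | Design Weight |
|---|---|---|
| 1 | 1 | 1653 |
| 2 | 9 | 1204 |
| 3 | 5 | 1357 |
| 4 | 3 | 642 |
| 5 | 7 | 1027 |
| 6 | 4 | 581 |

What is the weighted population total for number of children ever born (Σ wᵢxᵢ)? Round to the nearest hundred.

30700

Weighted total = 1×1653 + 9×1204 + 5×1357 + 3×642 + 7×1027 + 4×581
  = 30713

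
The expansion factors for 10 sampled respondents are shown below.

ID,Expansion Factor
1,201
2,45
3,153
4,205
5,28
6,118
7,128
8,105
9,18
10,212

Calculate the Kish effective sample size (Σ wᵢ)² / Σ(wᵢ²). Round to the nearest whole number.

Σ wᵢ = 201 + 45 + 153 + 205 + 28 + 118 + 128 + 105 + 18 + 212 = 1213
Σ wᵢ² = 40401 + 2025 + 23409 + 42025 + 784 + 13924 + 16384 + 11025 + 324 + 44944 = 195245
n_eff = 1213² / 195245 = 1471369 / 195245 = 7.5360137

8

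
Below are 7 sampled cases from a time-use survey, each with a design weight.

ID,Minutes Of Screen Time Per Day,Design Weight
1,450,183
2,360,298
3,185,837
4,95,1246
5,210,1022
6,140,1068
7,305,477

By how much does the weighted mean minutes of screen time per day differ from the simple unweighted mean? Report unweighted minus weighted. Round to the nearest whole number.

Unweighted sum = 1745
Unweighted mean = 1745 / 7 = 249.28571
Weighted sum = 450×183 + 360×298 + 185×837 + 95×1246 + 210×1022 + 140×1068 + 305×477
  = 82350 + 107280 + 154845 + 118370 + 214620 + 149520 + 145485 = 972470
Sum of weights = 183 + 298 + 837 + 1246 + 1022 + 1068 + 477 = 5131
Weighted mean = 972470 / 5131 = 189.52836
Difference (unweighted minus weighted) = 59.757357

60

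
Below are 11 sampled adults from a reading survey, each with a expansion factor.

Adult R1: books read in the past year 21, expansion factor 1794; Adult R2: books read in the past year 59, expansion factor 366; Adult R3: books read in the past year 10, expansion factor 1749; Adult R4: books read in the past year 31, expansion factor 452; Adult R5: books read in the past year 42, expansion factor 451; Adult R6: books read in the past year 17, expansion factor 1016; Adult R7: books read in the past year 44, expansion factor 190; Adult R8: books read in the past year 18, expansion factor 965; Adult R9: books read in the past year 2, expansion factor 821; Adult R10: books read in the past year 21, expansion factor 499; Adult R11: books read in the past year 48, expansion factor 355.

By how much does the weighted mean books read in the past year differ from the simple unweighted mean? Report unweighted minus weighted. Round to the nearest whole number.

Unweighted sum = 21 + 59 + 10 + 31 + 42 + 17 + 44 + 18 + 2 + 21 + 48 = 313
Unweighted mean = 313 / 11 = 28.454545
Weighted sum = 21×1794 + 59×366 + 10×1749 + 31×452 + 42×451 + 17×1016 + 44×190 + 18×965 + 2×821 + 21×499 + 48×355
  = 37674 + 21594 + 17490 + 14012 + 18942 + 17272 + 8360 + 17370 + 1642 + 10479 + 17040 = 181875
Sum of weights = 8658
Weighted mean = 181875 / 8658 = 21.006584
Difference (unweighted minus weighted) = 7.4479619

7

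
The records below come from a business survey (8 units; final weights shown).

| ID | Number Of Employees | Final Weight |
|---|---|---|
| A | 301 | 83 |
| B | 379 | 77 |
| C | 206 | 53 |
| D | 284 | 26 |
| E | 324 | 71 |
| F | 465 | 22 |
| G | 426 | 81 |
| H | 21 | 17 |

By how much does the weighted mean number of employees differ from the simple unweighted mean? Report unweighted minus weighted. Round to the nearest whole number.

-26

Unweighted sum = 2406
Unweighted mean = 2406 / 8 = 300.75
Weighted sum = 301×83 + 379×77 + 206×53 + 284×26 + 324×71 + 465×22 + 426×81 + 21×17
  = 140565
Sum of weights = 83 + 77 + 53 + 26 + 71 + 22 + 81 + 17 = 430
Weighted mean = 140565 / 430 = 326.89535
Difference (unweighted minus weighted) = -26.145349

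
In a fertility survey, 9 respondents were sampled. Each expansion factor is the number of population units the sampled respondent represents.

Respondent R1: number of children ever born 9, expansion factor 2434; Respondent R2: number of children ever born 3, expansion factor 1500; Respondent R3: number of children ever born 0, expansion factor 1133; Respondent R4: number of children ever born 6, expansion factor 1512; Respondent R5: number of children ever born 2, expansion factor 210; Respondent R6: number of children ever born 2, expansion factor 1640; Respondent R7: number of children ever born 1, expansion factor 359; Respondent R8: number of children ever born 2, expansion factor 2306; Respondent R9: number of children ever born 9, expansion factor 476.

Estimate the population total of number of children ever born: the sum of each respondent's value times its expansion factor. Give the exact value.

48433

Weighted total = 9×2434 + 3×1500 + 0×1133 + 6×1512 + 2×210 + 2×1640 + 1×359 + 2×2306 + 9×476
  = 21906 + 4500 + 0 + 9072 + 420 + 3280 + 359 + 4612 + 4284 = 48433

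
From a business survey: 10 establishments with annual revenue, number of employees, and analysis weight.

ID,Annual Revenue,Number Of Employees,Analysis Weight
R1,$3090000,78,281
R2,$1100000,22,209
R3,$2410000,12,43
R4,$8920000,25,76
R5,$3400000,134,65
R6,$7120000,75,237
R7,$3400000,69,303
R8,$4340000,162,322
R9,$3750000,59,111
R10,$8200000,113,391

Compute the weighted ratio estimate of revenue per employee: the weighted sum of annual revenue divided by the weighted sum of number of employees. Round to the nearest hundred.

Σ wᵢ·y = 3090000×281 + 1100000×209 + 2410000×43 + 8920000×76 + 3400000×65 + 7120000×237 + 3400000×303 + 4340000×322 + 3750000×111 + 8200000×391
  = 868290000 + 229900000 + 103630000 + 677920000 + 221000000 + 1687440000 + 1030200000 + 1397480000 + 416250000 + 3206200000 = 9838310000
Σ wᵢ·x = 78×281 + 22×209 + 12×43 + 25×76 + 134×65 + 75×237 + 69×303 + 162×322 + 59×111 + 113×391
  = 21918 + 4598 + 516 + 1900 + 8710 + 17775 + 20907 + 52164 + 6549 + 44183 = 179220
Ratio = 9838310000 / 179220 = 54895.157

54900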